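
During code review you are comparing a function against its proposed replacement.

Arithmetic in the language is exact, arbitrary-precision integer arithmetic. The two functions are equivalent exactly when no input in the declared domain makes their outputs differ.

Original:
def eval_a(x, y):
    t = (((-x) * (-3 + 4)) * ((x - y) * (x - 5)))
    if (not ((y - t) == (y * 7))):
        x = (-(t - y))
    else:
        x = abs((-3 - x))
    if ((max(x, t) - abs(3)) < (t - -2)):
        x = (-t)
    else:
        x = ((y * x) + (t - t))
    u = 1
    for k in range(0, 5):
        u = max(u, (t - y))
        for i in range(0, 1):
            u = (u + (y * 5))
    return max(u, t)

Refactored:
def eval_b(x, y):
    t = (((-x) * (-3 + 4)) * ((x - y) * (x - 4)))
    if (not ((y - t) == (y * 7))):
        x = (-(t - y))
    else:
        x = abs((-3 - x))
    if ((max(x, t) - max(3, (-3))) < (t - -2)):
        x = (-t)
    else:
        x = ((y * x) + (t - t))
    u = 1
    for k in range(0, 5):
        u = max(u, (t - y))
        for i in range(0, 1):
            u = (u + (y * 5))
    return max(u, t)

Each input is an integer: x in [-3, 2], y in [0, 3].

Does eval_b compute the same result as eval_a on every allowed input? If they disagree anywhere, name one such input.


These are not equivalent — on x=-3, y=0 the outputs split (72 vs 63).
eval_a: t becomes 72; next (not ((y - t) == (y * 7))) evaluates to true; next x becomes -72; next ((max(x, t) - abs(3)) < (t - -2)) evaluates to true; next x becomes -72; next u becomes 1; next at k=0:; next u becomes 72; next at i=0:; next u becomes 72; next at k=1:; next u becomes 72; next at i=0:; next u becomes 72; next at k=2:; next u becomes 72; next at i=0:; next u becomes 72; next at k=3:; next u becomes 72; next at i=0:; next u becomes 72; next at k=4:; next u becomes 72; next at i=0:; next u becomes 72; next final value 72
eval_b: t becomes 63; next (not ((y - t) == (y * 7))) evaluates to true; next x becomes -63; next ((max(x, t) - max(3, (-3))) < (t - -2)) evaluates to true; next x becomes -63; next u becomes 1; next at k=0:; next u becomes 63; next at i=0:; next u becomes 63; next at k=1:; next u becomes 63; next at i=0:; next u becomes 63; next at k=2:; next u becomes 63; next at i=0:; next u becomes 63; next at k=3:; next u becomes 63; next at i=0:; next u becomes 63; next at k=4:; next u becomes 63; next at i=0:; next u becomes 63; next final value 63
verdict: not equivalent; witness: x=-3, y=0


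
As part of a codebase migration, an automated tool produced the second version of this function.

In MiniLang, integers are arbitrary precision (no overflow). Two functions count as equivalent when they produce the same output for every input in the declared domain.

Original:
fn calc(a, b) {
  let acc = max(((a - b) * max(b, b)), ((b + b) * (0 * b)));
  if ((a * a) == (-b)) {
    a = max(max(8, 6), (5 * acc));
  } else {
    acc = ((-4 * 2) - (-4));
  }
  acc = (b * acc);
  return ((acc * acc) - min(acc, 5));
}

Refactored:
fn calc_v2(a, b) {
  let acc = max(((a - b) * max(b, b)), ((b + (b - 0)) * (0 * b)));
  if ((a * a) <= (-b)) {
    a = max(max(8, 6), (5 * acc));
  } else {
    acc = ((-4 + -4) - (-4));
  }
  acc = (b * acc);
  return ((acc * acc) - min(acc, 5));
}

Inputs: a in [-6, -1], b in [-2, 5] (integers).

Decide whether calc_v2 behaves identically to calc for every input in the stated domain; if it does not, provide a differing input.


At a=-1, b=-2: calc gives 59, calc_v2 gives 0.
verdict: not equivalent; witness: a=-1, b=-2


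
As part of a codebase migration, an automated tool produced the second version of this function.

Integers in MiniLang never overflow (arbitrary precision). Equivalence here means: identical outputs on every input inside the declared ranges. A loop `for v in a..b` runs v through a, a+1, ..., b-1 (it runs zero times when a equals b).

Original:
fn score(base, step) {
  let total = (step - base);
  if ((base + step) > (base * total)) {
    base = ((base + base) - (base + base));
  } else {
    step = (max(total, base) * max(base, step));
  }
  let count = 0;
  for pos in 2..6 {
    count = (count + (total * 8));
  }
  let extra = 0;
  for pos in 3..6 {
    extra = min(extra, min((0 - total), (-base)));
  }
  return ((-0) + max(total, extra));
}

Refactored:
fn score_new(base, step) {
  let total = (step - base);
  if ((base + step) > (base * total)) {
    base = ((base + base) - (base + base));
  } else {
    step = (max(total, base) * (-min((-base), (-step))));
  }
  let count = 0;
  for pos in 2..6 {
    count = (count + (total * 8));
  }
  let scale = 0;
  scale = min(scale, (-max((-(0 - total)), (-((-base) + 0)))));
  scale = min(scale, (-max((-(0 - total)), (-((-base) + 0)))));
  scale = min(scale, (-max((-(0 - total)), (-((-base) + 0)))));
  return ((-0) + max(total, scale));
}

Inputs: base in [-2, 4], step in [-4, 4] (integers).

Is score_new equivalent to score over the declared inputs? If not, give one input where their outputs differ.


Although local variable names differ; and arithmetic usage differs; and constant usage differs; and loop structure differs; and min/max/abs usage differs; and statement counts differ, 63/63 inputs agree.
verdict: equivalent


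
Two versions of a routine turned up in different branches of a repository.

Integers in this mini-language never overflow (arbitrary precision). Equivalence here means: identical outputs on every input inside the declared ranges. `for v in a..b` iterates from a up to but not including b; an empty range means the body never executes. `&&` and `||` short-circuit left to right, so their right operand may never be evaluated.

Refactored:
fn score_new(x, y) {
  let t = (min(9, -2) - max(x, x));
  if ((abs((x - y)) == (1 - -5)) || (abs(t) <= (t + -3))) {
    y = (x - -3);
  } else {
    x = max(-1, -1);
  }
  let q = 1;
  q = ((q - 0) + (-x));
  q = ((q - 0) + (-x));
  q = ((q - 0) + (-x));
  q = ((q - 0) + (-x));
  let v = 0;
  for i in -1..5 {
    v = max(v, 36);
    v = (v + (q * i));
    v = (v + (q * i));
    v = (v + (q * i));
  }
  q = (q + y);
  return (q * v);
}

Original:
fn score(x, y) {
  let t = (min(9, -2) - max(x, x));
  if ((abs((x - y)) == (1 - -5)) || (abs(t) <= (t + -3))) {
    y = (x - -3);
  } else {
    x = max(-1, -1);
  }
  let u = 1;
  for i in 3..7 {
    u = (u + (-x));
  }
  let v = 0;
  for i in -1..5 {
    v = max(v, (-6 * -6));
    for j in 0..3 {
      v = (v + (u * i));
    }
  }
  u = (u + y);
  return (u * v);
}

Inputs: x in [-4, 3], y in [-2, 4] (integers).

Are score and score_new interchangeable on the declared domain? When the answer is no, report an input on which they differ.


The two versions differ — the changes include statement counts differ; and constant usage differs; and local variable names differ; and arithmetic usage differs; and loop structure differs.
As a probe, take x=3, y=0: score runs t = -5; ((abs((x - y)) == (1 - -5)) || (abs(t) <= (t + -3))) -> false; x = -1; u = 1; [i=3]; u = 2; [i=4]; u = 3; [i=5]; u = 4; [i=6]; u = 5; v = 0; [i=-1]; v = 36; [j=0]; v = 31; [j=1]; v = 26; [j=2]; v = 21; [i=0]; v = 36; [j=0]; v = 36; [j=1]; v = 36; [j=2]; v = 36; [i=1]; v = 36; [j=0]; v = 41; [j=1]; v = 46; [j=2]; v = 51; [i=2]; v = 51; [j=0]; v = 61; [j=1]; v = 71; [j=2]; v = 81; [i=3]; v = 81; [j=0]; v = 96; [j=1]; v = 111; [j=2]; v = 126; [i=4]; v = 126; [j=0]; v = 146; [j=1]; v = 166; [j=2]; v = 186; u = 5; return 930; score_new runs t = -5; ((abs((x - y)) == (1 - -5)) || (abs(t) <= (t + -3))) -> false; x = -1; q = 1; q = 2; q = 3; q = 4; q = 5; v = 0; [i=-1]; v = 36; v = 31; v = 26; v = 21; [i=0]; v = 36; v = 36; v = 36; v = 36; [i=1]; v = 36; v = 41; v = 46; v = 51; [i=2]; v = 51; v = 61; v = 71; v = 81; [i=3]; v = 81; v = 96; v = 111; v = 126; [i=4]; v = 126; v = 146; v = 166; v = 186; q = 5; return 930; both end at 930.
Every one of the 56 inputs gives matching results.
verdict: equivalent


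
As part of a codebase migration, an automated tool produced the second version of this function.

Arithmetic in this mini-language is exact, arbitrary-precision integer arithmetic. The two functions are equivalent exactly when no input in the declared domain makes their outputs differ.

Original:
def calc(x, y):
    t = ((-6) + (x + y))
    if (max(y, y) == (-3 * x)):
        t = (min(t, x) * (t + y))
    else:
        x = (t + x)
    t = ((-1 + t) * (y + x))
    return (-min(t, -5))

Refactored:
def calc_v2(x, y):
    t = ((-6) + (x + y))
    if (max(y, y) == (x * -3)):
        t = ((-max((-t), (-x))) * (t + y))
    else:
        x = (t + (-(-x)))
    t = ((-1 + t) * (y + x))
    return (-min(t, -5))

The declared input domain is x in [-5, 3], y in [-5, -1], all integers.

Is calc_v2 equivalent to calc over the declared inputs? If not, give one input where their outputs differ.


The two are interchangeable: min/max/abs usage differs, and every declared input agrees.
Tracing x=3, y=-1: calc: t=-4, then (max(y, y) == (-3 * x)) is false, then x=-1, then t=10, then returns 5 | calc_v2: t=-4, then (max(y, y) == (x * -3)) is false, then x=-1, then t=10, then returns 5 — matching result 5.
Every one of the 45 inputs gives matching results.
verdict: equivalent


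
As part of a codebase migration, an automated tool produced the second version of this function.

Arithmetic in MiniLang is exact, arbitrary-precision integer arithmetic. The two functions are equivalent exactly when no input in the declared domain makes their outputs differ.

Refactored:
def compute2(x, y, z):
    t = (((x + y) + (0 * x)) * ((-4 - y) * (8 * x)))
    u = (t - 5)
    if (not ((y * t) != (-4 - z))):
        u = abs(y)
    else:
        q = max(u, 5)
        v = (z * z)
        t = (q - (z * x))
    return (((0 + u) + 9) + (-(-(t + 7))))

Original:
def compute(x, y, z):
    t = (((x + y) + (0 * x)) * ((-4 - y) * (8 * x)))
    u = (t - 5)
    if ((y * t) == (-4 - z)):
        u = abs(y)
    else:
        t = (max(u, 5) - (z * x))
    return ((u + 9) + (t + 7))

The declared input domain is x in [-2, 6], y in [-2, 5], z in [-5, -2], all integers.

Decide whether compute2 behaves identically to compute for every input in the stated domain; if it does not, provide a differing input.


The two are interchangeable: local variable names differ, and comparison usage differs, and arithmetic usage differs, and boolean connective usage differs, and statement counts differ, and constant usage differs, and every declared input agrees.
Spot check at x=1, y=4, z=-4 — compute: t becomes -320; next u becomes -325; next ((y * t) == (-4 - z)) evaluates to false; next t becomes 9; next final value -300. compute2: t becomes -320; next u becomes -325; next (not ((y * t) != (-4 - z))) evaluates to false; next q becomes 5; next v becomes 16; next t becomes 9; next final value -300. Both give -300.
Checked all 288 inputs in the declared domain: the outputs agree on every one.
verdict: equivalent


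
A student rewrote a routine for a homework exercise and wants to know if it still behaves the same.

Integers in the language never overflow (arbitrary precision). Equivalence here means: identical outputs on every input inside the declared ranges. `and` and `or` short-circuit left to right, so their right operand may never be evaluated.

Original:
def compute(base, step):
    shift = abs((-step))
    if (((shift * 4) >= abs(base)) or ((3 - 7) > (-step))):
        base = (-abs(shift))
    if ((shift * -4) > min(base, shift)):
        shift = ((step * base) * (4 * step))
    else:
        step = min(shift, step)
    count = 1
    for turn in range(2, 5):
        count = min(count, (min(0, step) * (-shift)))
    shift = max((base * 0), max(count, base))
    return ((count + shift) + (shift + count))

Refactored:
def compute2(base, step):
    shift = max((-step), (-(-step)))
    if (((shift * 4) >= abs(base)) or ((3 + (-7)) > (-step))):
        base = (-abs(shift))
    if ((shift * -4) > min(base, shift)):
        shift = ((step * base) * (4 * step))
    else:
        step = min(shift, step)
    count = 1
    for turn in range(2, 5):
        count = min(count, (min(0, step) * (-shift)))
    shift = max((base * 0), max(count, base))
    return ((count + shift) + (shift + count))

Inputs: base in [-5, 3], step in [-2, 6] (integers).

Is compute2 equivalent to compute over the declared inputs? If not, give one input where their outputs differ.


Equivalent — the differences include arithmetic usage differs, plus min/max/abs usage differs, yet no declared input distinguishes the two.
Tracing base=-3, step=-1: compute: shift = 1; (((shift * 4) >= abs(base)) or ((3 - 7) > (-step))) -> true; base = -1; ((shift * -4) > min(base, shift)) -> false; step = -1; count = 1; [turn=2]; count = 1; [turn=3]; count = 1; [turn=4]; count = 1; shift = 1; return 4 | compute2: shift = 1; (((shift * 4) >= abs(base)) or ((3 + (-7)) > (-step))) -> true; base = -1; ((shift * -4) > min(base, shift)) -> false; step = -1; count = 1; [turn=2]; count = 1; [turn=3]; count = 1; [turn=4]; count = 1; shift = 1; return 4 — matching result 4.
An exhaustive pass over the 81 declared inputs shows identical outputs.
verdict: equivalent


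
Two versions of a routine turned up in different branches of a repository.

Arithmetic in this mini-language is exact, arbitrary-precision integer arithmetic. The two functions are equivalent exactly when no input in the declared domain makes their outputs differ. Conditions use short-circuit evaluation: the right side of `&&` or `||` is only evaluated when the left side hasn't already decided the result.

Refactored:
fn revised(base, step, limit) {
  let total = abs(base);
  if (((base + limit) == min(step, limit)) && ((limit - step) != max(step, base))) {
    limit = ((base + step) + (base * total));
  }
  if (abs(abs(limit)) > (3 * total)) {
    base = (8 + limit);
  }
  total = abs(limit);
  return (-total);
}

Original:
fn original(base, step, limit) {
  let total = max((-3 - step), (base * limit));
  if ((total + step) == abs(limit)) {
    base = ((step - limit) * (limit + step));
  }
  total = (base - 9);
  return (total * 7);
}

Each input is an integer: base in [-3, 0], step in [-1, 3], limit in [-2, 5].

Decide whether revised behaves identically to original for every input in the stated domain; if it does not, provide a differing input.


Not equivalent: base=-3, step=-1, limit=-2 separates them (-84 vs -2).
original: total := 6 | ((total + step) == abs(limit)): false | total := -12 | result -84
revised: total := 3 | (((base + limit) == min(step, limit)) && ((limit - step) != max(step, base))): false | (abs(abs(limit)) > (3 * total)): false | total := 2 | result -2
verdict: not equivalent; witness: base=-3, step=-1, limit=-2


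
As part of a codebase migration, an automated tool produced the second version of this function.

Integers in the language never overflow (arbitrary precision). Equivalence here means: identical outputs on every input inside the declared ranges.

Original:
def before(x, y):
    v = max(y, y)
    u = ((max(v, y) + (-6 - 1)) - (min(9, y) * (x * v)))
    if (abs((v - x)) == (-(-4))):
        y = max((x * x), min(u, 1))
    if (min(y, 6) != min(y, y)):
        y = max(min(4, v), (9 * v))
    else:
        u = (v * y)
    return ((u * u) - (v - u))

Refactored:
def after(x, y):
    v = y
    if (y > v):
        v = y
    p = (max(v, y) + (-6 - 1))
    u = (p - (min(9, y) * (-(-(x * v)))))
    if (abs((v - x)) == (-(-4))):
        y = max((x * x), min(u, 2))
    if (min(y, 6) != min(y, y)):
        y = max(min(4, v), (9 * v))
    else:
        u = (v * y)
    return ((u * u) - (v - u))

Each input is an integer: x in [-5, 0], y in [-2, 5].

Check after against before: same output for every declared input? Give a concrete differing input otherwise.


Take x=-1, y=3.
before: v=3, then u=5, then (abs((v - x)) == (-(-4))) is true, then y=1, then (min(y, 6) != min(y, y)) is false, then u=3, then returns 9
after: v=3, then (y > v) is false, then p=-4, then u=5, then (abs((v - x)) == (-(-4))) is true, then y=2, then (min(y, 6) != min(y, y)) is false, then u=6, then returns 39
9 and 39 differ, so these are not the same function on this domain.
verdict: not equivalent; witness: x=-1, y=3


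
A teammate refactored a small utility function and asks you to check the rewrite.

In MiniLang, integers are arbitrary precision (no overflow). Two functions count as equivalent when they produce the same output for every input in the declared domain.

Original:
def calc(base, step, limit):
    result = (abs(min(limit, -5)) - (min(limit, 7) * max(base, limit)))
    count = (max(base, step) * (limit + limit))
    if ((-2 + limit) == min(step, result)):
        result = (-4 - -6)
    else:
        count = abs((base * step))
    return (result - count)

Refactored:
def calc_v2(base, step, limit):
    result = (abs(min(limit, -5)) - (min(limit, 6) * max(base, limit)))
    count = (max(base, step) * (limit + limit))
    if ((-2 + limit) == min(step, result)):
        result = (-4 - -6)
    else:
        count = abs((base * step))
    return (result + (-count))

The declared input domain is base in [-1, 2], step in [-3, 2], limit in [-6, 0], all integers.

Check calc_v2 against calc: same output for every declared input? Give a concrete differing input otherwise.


Although `7` became `6`, no input in the stated domain can expose it.
As a probe, take base=0, step=-1, limit=-5: calc runs result = 5; count = 0; ((-2 + limit) == min(step, result)) -> false; count = 0; return 5; calc_v2 runs result = 5; count = 0; ((-2 + limit) == min(step, result)) -> false; count = 0; return 5; both end at 5.
An exhaustive pass over the 168 declared inputs shows identical outputs.
verdict: equivalent


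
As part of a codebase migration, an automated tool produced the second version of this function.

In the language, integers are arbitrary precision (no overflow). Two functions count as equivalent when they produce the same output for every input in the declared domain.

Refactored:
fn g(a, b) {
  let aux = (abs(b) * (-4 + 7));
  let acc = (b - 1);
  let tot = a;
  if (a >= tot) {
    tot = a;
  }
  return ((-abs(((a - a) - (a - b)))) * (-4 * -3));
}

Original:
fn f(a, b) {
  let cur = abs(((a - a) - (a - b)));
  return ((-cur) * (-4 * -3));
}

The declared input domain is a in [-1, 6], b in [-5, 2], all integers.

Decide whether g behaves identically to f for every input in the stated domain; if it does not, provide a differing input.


The suspicious-looking change has no observable effect anywhere in the declared ranges; all 64 inputs agree.
verdict: equivalent


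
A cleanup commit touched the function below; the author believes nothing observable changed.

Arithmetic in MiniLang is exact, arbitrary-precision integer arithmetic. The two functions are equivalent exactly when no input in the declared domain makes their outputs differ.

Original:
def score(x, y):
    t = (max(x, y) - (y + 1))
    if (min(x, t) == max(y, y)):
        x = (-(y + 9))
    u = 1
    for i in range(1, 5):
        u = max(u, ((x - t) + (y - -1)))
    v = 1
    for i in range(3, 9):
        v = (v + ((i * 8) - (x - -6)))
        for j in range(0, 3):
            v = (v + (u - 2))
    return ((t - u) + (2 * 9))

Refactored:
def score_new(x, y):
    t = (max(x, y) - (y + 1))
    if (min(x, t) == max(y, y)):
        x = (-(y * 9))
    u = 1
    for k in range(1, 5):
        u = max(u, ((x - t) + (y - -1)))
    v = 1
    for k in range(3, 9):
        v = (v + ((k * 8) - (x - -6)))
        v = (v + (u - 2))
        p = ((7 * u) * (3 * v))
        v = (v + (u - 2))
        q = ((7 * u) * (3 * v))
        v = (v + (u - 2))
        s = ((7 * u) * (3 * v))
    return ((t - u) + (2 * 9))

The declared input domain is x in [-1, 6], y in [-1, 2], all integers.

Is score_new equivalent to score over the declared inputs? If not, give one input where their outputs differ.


Try x=-1, y=-1.
score: t becomes -1; next (min(x, t) == max(y, y)) evaluates to true; next x becomes -8; next u becomes 1; next at i=1:; next u becomes 1; next at i=2:; next u becomes 1; next at i=3:; next u becomes 1; next at i=4:; next u becomes 1; next v becomes 1; next at i=3:; next v becomes 27; next at j=0:; next v becomes 26; next at j=1:; next v becomes 25; next at j=2:; next v becomes 24; next at i=4:; next v becomes 58; next at j=0:; next v becomes 57; next at j=1:; next v becomes 56; next at j=2:; next v becomes 55; next at i=5:; next v becomes 97; next at j=0:; next v becomes 96; next at j=1:; next v becomes 95; next at j=2:; next v becomes 94; next at i=6:; next v becomes 144; next at j=0:; next v becomes 143; next at j=1:; next v becomes 142; next at j=2:; next v becomes 141; next at i=7:; next v becomes 199; next at j=0:; next v becomes 198; next at j=1:; next v becomes 197; next at j=2:; next v becomes 196; next at i=8:; next v becomes 262; next at j=0:; next v becomes 261; next at j=1:; next v becomes 260; next at j=2:; next v becomes 259; next final value 16
score_new: t becomes -1; next (min(x, t) == max(y, y)) evaluates to true; next x becomes 9; next u becomes 1; next at k=1:; next u becomes 10; next at k=2:; next u becomes 10; next at k=3:; next u becomes 10; next at k=4:; next u becomes 10; next v becomes 1; next at k=3:; next v becomes 10; next v becomes 18; next p becomes 3780; next v becomes 26; next q becomes 5460; next v becomes 34; next s becomes 7140; next at k=4:; next v becomes 51; next v becomes 59; next p becomes 12390; next v becomes 67; next q becomes 14070; next v becomes 75; next s becomes 15750; next at k=5:; next v becomes 100; next v becomes 108; next p becomes 22680; next v becomes 116; next q becomes 24360; next v becomes 124; next s becomes 26040; next at k=6:; next v becomes 157; next v becomes 165; next p becomes 34650; next v becomes 173; next q becomes 36330; next v becomes 181; next s becomes 38010; next at k=7:; next v becomes 222; next v becomes 230; next p becomes 48300; next v becomes 238; next q becomes 49980; next v becomes 246; next s becomes 51660; next at k=8:; next v becomes 295; next v becomes 303; next p becomes 63630; next v becomes 311; next q becomes 65310; next v becomes 319; next s becomes 66990; next final value 7
16 and 7 differ, so these are not the same function on this domain.
verdict: not equivalent; witness: x=-1, y=-1


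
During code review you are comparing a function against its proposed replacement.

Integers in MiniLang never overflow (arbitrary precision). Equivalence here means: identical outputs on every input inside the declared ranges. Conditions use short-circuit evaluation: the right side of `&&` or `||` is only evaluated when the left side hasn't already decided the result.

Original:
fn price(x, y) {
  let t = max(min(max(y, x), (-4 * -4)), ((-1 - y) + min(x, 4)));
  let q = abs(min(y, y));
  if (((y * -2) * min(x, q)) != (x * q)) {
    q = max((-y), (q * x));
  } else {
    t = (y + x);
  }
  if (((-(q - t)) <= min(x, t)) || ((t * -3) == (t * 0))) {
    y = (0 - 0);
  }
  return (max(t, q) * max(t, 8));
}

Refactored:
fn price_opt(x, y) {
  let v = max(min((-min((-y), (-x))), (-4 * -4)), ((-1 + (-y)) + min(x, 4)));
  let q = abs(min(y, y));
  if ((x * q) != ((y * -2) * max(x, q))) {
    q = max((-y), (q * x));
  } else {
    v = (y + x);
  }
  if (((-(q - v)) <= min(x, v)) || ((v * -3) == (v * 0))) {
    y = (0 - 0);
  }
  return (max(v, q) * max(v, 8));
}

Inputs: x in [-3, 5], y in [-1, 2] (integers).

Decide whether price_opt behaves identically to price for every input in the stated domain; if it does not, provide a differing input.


Evaluate both at x=2, y=-1.
price: t=2, then q=1, then (((y * -2) * min(x, q)) != (x * q)) is false, then t=1, then (((-(q - t)) <= min(x, t)) || ((t * -3) == (t * 0))) is true, then y=0, then returns 8
price_opt: v=2, then q=1, then ((x * q) != ((y * -2) * max(x, q))) is true, then q=2, then (((-(q - v)) <= min(x, v)) || ((v * -3) == (v * 0))) is true, then y=0, then returns 16
8 and 16 differ, so these are not the same function on this domain.
verdict: not equivalent; witness: x=2, y=-1


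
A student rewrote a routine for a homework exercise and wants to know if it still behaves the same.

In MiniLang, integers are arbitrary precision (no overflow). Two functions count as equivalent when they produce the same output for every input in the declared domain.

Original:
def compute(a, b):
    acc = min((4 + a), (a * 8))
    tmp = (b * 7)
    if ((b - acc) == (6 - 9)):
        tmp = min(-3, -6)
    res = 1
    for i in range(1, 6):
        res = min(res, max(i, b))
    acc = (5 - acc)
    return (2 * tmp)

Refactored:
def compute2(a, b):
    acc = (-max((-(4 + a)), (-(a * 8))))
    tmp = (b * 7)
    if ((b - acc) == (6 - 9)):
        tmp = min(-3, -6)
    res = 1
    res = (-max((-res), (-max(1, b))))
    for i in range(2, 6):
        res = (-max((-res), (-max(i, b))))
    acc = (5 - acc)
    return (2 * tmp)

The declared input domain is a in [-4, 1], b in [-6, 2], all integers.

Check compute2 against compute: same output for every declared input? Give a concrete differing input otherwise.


Side by side, the visible changes include: min/max/abs usage differs; and constant usage differs; and loop structure differs; and statement counts differ.
Spot check at a=0, b=-6 — compute: acc = 0; tmp = -42; ((b - acc) == (6 - 9)) -> false; res = 1; [i=1]; res = 1; [i=2]; res = 1; [i=3]; res = 1; [i=4]; res = 1; [i=5]; res = 1; acc = 5; return -84. compute2: acc = 0; tmp = -42; ((b - acc) == (6 - 9)) -> false; res = 1; res = 1; [i=2]; res = 1; [i=3]; res = 1; [i=4]; res = 1; [i=5]; res = 1; acc = 5; return -84. Both give -84.
Across all 54 domain points the two functions coincide.
verdict: equivalent


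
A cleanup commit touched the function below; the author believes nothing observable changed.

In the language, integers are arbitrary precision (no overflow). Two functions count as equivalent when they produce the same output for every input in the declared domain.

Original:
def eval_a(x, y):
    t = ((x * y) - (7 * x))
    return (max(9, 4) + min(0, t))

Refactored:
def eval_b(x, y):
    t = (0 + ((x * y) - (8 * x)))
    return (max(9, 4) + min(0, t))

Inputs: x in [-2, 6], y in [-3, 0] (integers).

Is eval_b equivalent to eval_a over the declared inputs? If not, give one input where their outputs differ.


x=1, y=-3 yields -1 from eval_a but -2 from eval_b.
verdict: not equivalent; witness: x=1, y=-3


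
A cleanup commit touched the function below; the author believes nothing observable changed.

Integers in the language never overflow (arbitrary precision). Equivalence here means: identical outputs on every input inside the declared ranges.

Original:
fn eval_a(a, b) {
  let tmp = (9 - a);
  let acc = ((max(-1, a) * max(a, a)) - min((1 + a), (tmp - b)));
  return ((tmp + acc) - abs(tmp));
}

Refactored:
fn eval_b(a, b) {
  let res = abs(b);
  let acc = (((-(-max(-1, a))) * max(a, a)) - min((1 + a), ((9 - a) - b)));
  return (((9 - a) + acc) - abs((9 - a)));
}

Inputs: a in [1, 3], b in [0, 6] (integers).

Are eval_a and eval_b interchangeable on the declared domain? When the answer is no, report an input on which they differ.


Although local variable names differ, and arithmetic usage differs, and min/max/abs usage differs, and constant usage differs, 21/21 inputs agree.
verdict: equivalent


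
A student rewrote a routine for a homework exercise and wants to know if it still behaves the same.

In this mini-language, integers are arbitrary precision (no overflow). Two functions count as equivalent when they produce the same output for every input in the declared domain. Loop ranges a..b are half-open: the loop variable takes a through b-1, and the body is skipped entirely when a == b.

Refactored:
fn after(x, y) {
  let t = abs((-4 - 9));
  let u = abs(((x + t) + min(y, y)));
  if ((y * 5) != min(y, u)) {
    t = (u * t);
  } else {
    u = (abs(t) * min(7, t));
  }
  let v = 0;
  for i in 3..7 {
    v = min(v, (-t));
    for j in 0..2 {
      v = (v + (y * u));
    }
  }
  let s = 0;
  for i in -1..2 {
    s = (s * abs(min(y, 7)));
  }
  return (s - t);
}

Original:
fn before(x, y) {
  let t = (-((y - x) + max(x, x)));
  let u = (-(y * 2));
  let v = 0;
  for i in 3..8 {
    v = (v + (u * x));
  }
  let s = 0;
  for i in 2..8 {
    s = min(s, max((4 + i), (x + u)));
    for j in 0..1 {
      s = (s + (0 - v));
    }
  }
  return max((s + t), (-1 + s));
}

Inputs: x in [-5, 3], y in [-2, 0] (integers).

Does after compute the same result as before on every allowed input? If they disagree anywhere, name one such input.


These are not equivalent — on x=-5, y=-2 the outputs split (113 vs -78).
before: t := 2 | u := 4 | v := 0 | iter i=3: | v := -20 | iter i=4: | v := -40 | iter i=5: | v := -60 | iter i=6: | v := -80 | iter i=7: | v := -100 | s := 0 | iter i=2: | s := 0 | iter j=0: | s := 100 | iter i=3: | s := 7 | iter j=0: | s := 107 | iter i=4: | s := 8 | iter j=0: | s := 108 | iter i=5: | s := 9 | iter j=0: | s := 109 | iter i=6: | s := 10 | iter j=0: | s := 110 | iter i=7: | s := 11 | iter j=0: | s := 111 | result 113
after: t := 13 | u := 6 | ((y * 5) != min(y, u)): true | t := 78 | v := 0 | iter i=3: | v := -78 | iter j=0: | v := -90 | iter j=1: | v := -102 | iter i=4: | v := -102 | iter j=0: | v := -114 | iter j=1: | v := -126 | iter i=5: | v := -126 | iter j=0: | v := -138 | iter j=1: | v := -150 | iter i=6: | v := -150 | iter j=0: | v := -162 | iter j=1: | v := -174 | s := 0 | iter i=-1: | s := 0 | iter i=0: | s := 0 | iter i=1: | s := 0 | result -78
verdict: not equivalent; witness: x=-5, y=-2


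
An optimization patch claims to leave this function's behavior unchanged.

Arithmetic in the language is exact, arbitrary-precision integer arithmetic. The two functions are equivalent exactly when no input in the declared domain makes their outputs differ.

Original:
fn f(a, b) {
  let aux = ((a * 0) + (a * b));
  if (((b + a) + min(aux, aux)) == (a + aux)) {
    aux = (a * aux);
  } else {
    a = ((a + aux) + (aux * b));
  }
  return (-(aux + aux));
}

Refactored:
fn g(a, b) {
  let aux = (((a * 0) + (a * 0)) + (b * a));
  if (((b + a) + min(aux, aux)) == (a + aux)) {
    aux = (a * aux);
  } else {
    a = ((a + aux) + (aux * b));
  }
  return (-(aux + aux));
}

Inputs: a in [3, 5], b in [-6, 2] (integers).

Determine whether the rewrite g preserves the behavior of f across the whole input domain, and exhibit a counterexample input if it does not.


The two are interchangeable: constant usage differs, plus arithmetic usage differs, and every declared input agrees.
One worked example (a=5, b=-2) — f: aux becomes -10; next (((b + a) + min(aux, aux)) == (a + aux)) evaluates to false; next a becomes 15; next final value 20; g: aux becomes -10; next (((b + a) + min(aux, aux)) == (a + aux)) evaluates to false; next a becomes 15; next final value 20; agreement on 20.
Across all 27 domain points the two functions coincide.
verdict: equivalent


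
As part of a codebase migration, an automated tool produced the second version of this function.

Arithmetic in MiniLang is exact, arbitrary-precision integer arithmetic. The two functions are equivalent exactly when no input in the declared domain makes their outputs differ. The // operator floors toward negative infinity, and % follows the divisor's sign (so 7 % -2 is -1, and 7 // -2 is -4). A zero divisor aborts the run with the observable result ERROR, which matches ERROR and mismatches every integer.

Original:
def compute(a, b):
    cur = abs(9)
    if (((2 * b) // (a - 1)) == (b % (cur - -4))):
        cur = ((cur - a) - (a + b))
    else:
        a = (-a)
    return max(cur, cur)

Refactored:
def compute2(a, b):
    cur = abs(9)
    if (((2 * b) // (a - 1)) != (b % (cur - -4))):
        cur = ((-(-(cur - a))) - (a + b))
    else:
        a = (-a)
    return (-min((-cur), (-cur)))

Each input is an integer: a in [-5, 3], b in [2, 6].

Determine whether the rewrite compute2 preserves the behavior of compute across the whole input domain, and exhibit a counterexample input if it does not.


Consider the input a=-5, b=2.
compute: cur := 9 | (((2 * b) // (a - 1)) == (b % (cur - -4))): false | a := 5 | result 9
compute2: cur := 9 | (((2 * b) // (a - 1)) != (b % (cur - -4))): true | cur := 17 | result 17
9 != 17, so the rewrite changes behavior.
verdict: not equivalent; witness: a=-5, b=2


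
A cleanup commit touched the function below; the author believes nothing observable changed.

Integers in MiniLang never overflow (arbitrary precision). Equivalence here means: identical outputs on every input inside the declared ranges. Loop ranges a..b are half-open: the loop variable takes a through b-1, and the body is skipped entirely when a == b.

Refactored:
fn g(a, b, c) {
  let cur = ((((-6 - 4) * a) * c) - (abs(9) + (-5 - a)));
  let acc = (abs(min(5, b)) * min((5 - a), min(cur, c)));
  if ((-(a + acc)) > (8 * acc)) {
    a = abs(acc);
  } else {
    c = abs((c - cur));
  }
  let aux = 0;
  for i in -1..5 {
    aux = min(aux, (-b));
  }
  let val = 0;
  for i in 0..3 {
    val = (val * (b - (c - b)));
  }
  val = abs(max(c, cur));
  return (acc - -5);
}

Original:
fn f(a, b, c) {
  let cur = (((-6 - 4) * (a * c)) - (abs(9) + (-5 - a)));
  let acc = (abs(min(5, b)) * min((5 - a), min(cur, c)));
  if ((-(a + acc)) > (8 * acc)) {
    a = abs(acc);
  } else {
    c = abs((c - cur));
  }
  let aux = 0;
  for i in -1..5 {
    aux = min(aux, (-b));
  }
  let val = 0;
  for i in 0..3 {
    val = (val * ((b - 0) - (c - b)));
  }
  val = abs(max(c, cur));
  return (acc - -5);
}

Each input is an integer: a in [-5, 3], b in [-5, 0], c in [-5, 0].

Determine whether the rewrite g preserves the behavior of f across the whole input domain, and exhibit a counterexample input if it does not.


Changes here: constant usage differs; also arithmetic usage differs; the full 324-point sweep finds no disagreement.
verdict: equivalent


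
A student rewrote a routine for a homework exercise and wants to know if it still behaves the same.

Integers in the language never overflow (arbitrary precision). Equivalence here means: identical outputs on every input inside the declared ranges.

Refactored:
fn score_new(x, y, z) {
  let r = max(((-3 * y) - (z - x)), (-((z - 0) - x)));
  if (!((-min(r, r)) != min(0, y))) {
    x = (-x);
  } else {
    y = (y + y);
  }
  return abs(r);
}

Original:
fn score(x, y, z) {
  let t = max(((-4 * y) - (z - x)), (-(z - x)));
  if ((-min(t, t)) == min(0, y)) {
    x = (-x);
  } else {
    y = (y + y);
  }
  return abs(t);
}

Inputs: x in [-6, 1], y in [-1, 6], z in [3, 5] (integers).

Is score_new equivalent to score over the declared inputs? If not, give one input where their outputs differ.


Evaluate both at x=-6, y=-1, z=3.
score: t = -5; ((-min(t, t)) == min(0, y)) -> false; y = -2; return 5
score_new: r = -6; (!((-min(r, r)) != min(0, y))) -> false; y = -2; return 6
5 against 6: the behavior changed.
verdict: not equivalent; witness: x=-6, y=-1, z=3


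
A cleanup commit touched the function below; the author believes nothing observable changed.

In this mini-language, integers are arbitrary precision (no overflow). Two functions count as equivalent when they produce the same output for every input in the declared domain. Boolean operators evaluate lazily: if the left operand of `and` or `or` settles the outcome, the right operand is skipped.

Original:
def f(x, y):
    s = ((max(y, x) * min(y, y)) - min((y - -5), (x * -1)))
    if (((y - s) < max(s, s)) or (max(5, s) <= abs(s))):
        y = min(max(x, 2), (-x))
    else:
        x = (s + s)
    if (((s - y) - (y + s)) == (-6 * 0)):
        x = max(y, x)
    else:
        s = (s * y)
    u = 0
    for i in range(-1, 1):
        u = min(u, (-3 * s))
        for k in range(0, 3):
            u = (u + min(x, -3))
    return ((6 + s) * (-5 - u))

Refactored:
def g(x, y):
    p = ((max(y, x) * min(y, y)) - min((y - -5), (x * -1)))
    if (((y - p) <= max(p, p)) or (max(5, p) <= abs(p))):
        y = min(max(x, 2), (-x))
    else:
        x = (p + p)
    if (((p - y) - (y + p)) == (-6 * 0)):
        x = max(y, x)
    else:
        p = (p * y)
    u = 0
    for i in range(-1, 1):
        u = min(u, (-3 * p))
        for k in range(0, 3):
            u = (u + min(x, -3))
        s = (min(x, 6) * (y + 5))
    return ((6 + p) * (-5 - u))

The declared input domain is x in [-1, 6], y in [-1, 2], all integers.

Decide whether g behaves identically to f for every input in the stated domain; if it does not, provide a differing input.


Equivalent. One difference looks behavioral, but it never changes the outcome for any declared input.
Across all 32 domain points the two functions coincide.
As a probe, take x=5, y=-1: f runs s=0, then (((y - s) < max(s, s)) or (max(5, s) <= abs(s))) is true, then y=-5, then (((s - y) - (y + s)) == (-6 * 0)) is false, then s=0, then u=0, then (i=-1), then u=0, then (k=0), then u=-3, then (k=1), then u=-6, then (k=2), then u=-9, then (i=0), then u=-9, then (k=0), then u=-12, then (k=1), then u=-15, then (k=2), then u=-18, then returns 78; g runs p=0, then (((y - p) <= max(p, p)) or (max(5, p) <= abs(p))) is true, then y=-5, then (((p - y) - (y + p)) == (-6 * 0)) is false, then p=0, then u=0, then (i=-1), then u=0, then (k=0), then u=-3, then (k=1), then u=-6, then (k=2), then u=-9, then s=0, then (i=0), then u=-9, then (k=0), then u=-12, then (k=1), then u=-15, then (k=2), then u=-18, then s=0, then returns 78; both end at 78.
verdict: equivalent


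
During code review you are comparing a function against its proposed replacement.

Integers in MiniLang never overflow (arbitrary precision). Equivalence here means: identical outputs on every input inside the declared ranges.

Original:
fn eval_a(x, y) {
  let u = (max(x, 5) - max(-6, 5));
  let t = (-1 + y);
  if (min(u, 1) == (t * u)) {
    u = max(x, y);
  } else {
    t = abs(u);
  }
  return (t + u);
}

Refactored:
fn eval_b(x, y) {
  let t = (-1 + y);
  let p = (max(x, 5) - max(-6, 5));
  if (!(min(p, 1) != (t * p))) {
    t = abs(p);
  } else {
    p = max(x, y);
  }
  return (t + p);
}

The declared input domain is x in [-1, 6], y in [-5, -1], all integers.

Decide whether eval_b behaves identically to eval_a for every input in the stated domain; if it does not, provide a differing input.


Try x=-1, y=-5.
eval_a: u = 0; t = -6; (min(u, 1) == (t * u)) -> true; u = -1; return -7
eval_b: t = -6; p = 0; (!(min(p, 1) != (t * p))) -> true; t = 0; return 0
-7 != 0, so the rewrite changes behavior.
verdict: not equivalent; witness: x=-1, y=-5


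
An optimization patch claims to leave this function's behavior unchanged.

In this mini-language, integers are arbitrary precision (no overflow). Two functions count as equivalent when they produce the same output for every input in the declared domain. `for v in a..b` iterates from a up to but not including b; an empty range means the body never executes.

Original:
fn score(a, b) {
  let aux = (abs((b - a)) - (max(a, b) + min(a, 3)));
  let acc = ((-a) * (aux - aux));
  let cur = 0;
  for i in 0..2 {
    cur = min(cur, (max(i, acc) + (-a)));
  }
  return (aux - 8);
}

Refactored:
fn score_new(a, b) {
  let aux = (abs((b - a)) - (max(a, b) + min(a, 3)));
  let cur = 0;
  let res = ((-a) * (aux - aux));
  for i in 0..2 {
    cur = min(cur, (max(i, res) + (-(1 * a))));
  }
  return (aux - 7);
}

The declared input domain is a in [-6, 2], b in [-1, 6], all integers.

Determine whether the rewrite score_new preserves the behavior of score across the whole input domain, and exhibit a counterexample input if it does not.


Not equivalent: a=-6, b=-1 separates them (4 vs 5).
score: aux=12, then acc=0, then cur=0, then (i=0), then cur=0, then (i=1), then cur=0, then returns 4
score_new: aux=12, then cur=0, then res=0, then (i=0), then cur=0, then (i=1), then cur=0, then returns 5
verdict: not equivalent; witness: a=-6, b=-1


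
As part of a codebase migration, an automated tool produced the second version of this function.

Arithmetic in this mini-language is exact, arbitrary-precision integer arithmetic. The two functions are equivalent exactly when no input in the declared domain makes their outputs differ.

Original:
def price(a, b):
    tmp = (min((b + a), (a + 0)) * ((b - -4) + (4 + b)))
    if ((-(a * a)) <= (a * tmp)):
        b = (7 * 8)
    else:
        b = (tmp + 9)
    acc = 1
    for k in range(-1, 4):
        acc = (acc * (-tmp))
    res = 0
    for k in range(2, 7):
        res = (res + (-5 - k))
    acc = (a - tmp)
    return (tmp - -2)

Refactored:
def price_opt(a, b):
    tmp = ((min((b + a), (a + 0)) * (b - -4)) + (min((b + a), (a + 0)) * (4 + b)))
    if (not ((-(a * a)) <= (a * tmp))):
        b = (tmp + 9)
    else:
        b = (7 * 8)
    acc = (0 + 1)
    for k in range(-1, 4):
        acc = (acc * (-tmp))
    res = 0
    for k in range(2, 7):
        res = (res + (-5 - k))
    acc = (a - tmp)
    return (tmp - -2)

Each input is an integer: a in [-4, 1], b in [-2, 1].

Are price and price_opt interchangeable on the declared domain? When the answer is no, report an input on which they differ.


The two versions differ — the changes include min/max/abs usage differs, and constant usage differs, and boolean connective usage differs, and arithmetic usage differs.
Tracing a=-2, b=1: price: tmp = -20; ((-(a * a)) <= (a * tmp)) -> true; b = 56; acc = 1; [k=-1]; acc = 20; [k=0]; acc = 400; [k=1]; acc = 8000; [k=2]; acc = 160000; [k=3]; acc = 3200000; res = 0; [k=2]; res = -7; [k=3]; res = -15; [k=4]; res = -24; [k=5]; res = -34; [k=6]; res = -45; acc = 18; return -18 | price_opt: tmp = -20; (not ((-(a * a)) <= (a * tmp))) -> false; b = 56; acc = 1; [k=-1]; acc = 20; [k=0]; acc = 400; [k=1]; acc = 8000; [k=2]; acc = 160000; [k=3]; acc = 3200000; res = 0; [k=2]; res = -7; [k=3]; res = -15; [k=4]; res = -24; [k=5]; res = -34; [k=6]; res = -45; acc = 18; return -18 — matching result -18.
Across all 24 domain points the two functions coincide.
verdict: equivalent
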